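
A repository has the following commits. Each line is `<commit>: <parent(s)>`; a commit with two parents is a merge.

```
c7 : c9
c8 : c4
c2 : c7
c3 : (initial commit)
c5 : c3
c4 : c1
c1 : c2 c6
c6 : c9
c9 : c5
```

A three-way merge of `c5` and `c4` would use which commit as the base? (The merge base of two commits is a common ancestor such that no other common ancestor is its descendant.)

c5

Ancestors of c5: {c3, c5}.
Ancestors of c4: {c1, c2, c3, c4, c5, c6, c7, c9}.
Common ancestors: {c3, c5}.
Among these, c5 is not an ancestor of any other common ancestor — it is the merge base.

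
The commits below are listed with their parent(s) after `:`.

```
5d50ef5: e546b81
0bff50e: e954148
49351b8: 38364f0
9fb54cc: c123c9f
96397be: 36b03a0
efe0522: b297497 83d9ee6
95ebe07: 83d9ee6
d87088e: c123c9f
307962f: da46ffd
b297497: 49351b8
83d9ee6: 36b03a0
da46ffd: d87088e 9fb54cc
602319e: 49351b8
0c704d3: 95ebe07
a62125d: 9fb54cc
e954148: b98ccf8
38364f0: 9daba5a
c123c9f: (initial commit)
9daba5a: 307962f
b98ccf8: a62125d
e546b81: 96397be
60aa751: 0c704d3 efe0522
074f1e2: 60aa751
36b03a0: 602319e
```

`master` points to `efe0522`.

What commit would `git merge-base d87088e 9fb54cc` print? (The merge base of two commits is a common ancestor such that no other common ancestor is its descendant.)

Ancestors of d87088e: {c123c9f, d87088e}.
Ancestors of 9fb54cc: {9fb54cc, c123c9f}.
Common ancestors: {c123c9f}.
The only common ancestor is c123c9f, so it is the merge base.

c123c9f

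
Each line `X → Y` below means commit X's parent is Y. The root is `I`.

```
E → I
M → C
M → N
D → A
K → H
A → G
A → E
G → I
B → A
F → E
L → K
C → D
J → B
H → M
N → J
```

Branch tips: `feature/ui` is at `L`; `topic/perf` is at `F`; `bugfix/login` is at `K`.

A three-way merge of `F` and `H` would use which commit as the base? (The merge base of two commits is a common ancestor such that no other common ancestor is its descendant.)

Ancestors of F: {E, F, I}.
Ancestors of H: {A, B, C, D, E, G, H, I, J, M, N}.
Common ancestors: {E, I}.
Among these, E is not an ancestor of any other common ancestor — it is the merge base.

E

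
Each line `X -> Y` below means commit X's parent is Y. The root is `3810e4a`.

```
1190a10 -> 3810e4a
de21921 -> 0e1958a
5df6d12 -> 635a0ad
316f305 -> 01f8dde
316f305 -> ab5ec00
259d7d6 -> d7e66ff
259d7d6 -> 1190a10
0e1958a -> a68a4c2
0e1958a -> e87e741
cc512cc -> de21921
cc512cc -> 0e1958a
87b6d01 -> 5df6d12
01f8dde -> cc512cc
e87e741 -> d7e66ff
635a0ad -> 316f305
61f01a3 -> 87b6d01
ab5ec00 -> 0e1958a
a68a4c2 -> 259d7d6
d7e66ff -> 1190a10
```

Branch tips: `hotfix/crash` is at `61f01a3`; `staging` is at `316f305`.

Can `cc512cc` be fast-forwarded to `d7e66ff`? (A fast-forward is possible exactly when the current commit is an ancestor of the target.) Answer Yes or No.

No

A fast-forward from cc512cc to d7e66ff is possible iff cc512cc is an ancestor of d7e66ff.
Ancestors of d7e66ff: {1190a10, 3810e4a, d7e66ff}.
cc512cc is not among them, so fast-forward is not possible.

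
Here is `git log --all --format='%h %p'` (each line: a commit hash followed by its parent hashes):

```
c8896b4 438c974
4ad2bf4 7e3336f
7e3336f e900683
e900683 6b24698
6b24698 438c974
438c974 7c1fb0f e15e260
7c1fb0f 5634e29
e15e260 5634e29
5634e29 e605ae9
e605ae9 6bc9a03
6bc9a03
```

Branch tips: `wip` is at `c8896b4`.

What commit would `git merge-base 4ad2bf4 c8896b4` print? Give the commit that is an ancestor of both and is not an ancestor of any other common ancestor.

Ancestors of 4ad2bf4: {438c974, 4ad2bf4, 5634e29, 6b24698, 6bc9a03, 7c1fb0f, 7e3336f, e15e260, e605ae9, e900683}.
Ancestors of c8896b4: {438c974, 5634e29, 6bc9a03, 7c1fb0f, c8896b4, e15e260, e605ae9}.
Common ancestors: {438c974, 5634e29, 6bc9a03, 7c1fb0f, e15e260, e605ae9}.
Among these, 438c974 is not an ancestor of any other common ancestor — it is the merge base.

438c974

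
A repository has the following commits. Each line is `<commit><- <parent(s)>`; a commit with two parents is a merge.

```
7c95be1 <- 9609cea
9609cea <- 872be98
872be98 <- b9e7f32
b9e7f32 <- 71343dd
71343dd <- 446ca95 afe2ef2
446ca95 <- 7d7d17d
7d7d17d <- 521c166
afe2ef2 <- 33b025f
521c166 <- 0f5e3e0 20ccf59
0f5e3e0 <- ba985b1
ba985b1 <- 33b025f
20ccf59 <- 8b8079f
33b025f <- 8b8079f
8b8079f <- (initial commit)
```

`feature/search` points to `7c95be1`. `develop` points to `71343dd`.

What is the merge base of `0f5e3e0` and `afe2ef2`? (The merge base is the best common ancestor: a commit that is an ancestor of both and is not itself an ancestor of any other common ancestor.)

Ancestors of 0f5e3e0: {0f5e3e0, 33b025f, 8b8079f, ba985b1}.
Ancestors of afe2ef2: {33b025f, 8b8079f, afe2ef2}.
Common ancestors: {33b025f, 8b8079f}.
Among these, 33b025f is not an ancestor of any other common ancestor — it is the merge base.

33b025f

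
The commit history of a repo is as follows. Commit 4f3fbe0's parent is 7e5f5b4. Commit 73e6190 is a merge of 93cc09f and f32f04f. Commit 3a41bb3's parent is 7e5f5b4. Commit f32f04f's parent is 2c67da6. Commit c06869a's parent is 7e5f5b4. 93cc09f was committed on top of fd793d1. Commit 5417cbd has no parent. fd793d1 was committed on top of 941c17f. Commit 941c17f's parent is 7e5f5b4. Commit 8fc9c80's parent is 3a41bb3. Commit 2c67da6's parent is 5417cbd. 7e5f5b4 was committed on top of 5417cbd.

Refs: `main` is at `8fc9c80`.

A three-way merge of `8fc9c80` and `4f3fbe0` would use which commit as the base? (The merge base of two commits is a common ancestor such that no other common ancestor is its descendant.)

Ancestors of 8fc9c80: {3a41bb3, 5417cbd, 7e5f5b4, 8fc9c80}.
Ancestors of 4f3fbe0: {4f3fbe0, 5417cbd, 7e5f5b4}.
Common ancestors: {5417cbd, 7e5f5b4}.
Among these, 7e5f5b4 is not an ancestor of any other common ancestor — it is the merge base.

7e5f5b4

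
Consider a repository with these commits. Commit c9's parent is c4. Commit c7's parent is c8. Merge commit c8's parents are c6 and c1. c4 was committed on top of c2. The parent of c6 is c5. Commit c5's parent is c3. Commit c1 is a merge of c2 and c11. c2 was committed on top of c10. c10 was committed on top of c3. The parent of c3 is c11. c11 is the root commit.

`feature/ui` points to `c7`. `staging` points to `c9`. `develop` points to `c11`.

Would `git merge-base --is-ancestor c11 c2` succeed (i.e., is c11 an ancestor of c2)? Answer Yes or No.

Ancestors of c2 (commits reachable by following parents): {c10, c11, c2, c3}.
c11 is in that set, so it is an ancestor of c2.

Yes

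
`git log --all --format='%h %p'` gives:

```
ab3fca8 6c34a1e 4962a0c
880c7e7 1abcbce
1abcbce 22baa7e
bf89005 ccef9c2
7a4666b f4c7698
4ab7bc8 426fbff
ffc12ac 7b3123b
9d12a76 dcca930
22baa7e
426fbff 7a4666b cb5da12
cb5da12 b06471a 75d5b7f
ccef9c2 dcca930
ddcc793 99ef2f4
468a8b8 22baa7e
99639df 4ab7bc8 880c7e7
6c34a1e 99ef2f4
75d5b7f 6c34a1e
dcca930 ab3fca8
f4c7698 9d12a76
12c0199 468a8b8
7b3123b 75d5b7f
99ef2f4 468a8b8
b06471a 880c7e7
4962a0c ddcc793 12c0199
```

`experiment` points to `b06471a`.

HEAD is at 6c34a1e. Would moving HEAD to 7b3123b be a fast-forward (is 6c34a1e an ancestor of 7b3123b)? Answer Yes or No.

A fast-forward from 6c34a1e to 7b3123b is possible iff 6c34a1e is an ancestor of 7b3123b.
Ancestors of 7b3123b: {22baa7e, 468a8b8, 6c34a1e, 75d5b7f, 7b3123b, 99ef2f4}.
6c34a1e is among them, so fast-forward is possible.

Yes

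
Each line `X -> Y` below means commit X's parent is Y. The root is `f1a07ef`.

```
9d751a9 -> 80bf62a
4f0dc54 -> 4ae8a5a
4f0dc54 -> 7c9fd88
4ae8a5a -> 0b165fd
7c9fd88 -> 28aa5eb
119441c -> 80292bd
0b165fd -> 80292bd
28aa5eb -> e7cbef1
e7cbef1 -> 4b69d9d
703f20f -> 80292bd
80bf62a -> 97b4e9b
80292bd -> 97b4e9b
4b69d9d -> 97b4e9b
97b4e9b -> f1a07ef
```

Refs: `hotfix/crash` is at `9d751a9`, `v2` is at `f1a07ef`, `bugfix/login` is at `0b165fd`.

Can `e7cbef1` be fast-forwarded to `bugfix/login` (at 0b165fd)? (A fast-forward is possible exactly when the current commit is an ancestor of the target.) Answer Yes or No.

No

A fast-forward from e7cbef1 to 0b165fd is possible iff e7cbef1 is an ancestor of 0b165fd.
Ancestors of 0b165fd: {0b165fd, 80292bd, 97b4e9b, f1a07ef}.
e7cbef1 is not among them, so fast-forward is not possible.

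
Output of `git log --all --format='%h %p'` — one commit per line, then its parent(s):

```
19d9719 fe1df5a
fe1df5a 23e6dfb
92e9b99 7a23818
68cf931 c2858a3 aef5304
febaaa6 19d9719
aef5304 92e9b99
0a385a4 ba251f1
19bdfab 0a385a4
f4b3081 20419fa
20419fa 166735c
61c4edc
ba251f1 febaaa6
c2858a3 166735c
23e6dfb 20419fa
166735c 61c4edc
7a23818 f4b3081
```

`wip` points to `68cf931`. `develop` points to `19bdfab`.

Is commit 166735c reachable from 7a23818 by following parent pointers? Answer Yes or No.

Yes

Ancestors of 7a23818 (commits reachable by following parents): {166735c, 20419fa, 61c4edc, 7a23818, f4b3081}.
166735c is in that set, so it is an ancestor of 7a23818.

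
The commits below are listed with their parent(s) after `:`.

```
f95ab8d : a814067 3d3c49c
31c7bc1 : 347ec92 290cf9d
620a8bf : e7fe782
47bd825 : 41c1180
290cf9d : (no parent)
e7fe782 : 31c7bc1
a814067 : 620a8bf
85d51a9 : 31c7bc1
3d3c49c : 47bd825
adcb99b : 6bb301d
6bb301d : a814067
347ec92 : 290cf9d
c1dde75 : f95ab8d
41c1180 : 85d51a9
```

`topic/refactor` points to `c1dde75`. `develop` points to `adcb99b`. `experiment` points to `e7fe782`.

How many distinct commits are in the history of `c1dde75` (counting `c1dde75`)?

Walking parent pointers from c1dde75: reachable set = {290cf9d, 31c7bc1, 347ec92, 3d3c49c, 41c1180, 47bd825, 620a8bf, 85d51a9, a814067, c1dde75, e7fe782, f95ab8d}.
That is 12 commits.

12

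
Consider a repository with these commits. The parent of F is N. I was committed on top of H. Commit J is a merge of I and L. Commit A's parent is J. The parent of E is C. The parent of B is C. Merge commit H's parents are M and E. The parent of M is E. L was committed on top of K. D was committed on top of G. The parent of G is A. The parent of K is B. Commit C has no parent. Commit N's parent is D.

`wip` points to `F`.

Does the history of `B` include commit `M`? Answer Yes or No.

Ancestors of B: {B, C}.
M is not in that set, so it is not an ancestor of B.

No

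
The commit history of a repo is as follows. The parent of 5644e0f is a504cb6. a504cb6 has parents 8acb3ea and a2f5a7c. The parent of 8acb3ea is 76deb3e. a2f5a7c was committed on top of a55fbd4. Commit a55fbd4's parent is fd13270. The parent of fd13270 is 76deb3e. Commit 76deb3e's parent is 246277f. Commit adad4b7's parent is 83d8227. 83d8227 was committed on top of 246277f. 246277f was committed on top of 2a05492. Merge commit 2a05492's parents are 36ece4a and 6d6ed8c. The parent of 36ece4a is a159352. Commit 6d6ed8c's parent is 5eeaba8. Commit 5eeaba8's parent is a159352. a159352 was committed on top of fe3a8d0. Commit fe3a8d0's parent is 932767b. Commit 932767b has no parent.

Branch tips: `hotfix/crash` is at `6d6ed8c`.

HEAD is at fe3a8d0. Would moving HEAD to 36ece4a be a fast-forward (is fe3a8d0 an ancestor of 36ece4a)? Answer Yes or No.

A fast-forward from fe3a8d0 to 36ece4a is possible iff fe3a8d0 is an ancestor of 36ece4a.
Ancestors of 36ece4a: {36ece4a, 932767b, a159352, fe3a8d0}.
fe3a8d0 is among them, so fast-forward is possible.

Yes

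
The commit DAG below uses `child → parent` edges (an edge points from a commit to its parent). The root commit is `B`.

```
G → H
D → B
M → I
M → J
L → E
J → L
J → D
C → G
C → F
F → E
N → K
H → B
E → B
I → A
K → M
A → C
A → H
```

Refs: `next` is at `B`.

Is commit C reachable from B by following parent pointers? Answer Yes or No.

Ancestors of B: {B}.
C is not in that set, so it is not an ancestor of B.

No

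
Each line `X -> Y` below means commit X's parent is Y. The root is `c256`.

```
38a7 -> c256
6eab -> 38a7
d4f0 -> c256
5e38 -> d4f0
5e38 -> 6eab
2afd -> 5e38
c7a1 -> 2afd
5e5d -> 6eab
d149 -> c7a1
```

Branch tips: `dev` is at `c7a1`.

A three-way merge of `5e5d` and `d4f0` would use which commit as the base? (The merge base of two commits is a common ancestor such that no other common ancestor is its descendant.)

Ancestors of 5e5d: {38a7, 5e5d, 6eab, c256}.
Ancestors of d4f0: {c256, d4f0}.
Common ancestors: {c256}.
The only common ancestor is c256, so it is the merge base.

c256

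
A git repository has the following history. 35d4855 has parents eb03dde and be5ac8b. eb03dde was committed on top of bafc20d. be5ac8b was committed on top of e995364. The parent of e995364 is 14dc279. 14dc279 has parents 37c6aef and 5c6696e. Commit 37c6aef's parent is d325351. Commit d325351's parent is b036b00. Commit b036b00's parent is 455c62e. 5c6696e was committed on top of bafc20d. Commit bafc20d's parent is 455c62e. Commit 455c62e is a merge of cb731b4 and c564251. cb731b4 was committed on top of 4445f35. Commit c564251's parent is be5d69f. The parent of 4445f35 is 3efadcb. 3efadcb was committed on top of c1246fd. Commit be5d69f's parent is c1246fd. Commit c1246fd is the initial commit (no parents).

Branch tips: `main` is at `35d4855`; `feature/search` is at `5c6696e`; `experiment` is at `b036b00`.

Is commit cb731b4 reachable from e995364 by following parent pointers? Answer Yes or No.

Ancestors of e995364 (commits reachable by following parents): {14dc279, 37c6aef, 3efadcb, 4445f35, 455c62e, 5c6696e, b036b00, bafc20d, be5d69f, c1246fd, c564251, cb731b4, d325351, e995364}.
cb731b4 is in that set, so it is an ancestor of e995364.

Yes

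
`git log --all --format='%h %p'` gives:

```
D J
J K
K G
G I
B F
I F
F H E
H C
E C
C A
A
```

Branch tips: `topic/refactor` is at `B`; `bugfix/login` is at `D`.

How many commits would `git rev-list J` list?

Walking parent pointers from J: reachable set = {A, C, E, F, G, H, I, J, K}.
That is 9 commits.

9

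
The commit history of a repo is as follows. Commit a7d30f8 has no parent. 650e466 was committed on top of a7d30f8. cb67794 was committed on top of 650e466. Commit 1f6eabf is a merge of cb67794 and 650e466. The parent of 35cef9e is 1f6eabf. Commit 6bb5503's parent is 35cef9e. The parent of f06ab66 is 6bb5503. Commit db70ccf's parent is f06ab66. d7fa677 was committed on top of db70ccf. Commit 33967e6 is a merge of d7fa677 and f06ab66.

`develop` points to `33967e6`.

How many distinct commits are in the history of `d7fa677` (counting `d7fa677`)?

9

Walking parent pointers from d7fa677: reachable set = {1f6eabf, 35cef9e, 650e466, 6bb5503, a7d30f8, cb67794, d7fa677, db70ccf, f06ab66}.
That is 9 commits.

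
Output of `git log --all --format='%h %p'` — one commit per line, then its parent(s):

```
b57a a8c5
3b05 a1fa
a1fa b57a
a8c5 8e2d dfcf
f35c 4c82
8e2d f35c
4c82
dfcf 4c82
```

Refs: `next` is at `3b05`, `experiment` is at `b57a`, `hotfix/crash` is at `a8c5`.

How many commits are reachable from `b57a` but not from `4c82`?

5

Reachable from b57a: {4c82, 8e2d, a8c5, b57a, dfcf, f35c}.
Reachable from 4c82: {4c82}.
In b57a's history but not 4c82's: {8e2d, a8c5, b57a, dfcf, f35c} — 5 commits.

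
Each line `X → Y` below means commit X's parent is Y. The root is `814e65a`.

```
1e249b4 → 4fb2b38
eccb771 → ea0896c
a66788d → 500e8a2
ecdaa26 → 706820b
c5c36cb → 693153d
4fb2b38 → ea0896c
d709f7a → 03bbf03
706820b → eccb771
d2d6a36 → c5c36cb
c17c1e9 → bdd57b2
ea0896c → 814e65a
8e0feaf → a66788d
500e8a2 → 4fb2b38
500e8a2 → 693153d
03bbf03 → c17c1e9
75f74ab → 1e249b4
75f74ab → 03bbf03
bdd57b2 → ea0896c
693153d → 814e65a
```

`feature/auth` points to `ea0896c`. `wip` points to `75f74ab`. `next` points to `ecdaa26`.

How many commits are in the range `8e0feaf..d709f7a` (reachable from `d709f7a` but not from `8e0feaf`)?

Reachable from d709f7a: {03bbf03, 814e65a, bdd57b2, c17c1e9, d709f7a, ea0896c}.
Reachable from 8e0feaf: {4fb2b38, 500e8a2, 693153d, 814e65a, 8e0feaf, a66788d, ea0896c}.
In d709f7a's history but not 8e0feaf's: {03bbf03, bdd57b2, c17c1e9, d709f7a} — 4 commits.

4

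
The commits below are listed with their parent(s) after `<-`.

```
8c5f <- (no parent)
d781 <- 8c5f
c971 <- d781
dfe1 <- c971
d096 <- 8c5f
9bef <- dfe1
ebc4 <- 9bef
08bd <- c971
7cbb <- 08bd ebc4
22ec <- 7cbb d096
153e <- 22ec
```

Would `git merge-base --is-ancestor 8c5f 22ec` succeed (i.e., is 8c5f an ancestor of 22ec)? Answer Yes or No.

Yes

Ancestors of 22ec (commits reachable by following parents): {08bd, 22ec, 7cbb, 8c5f, 9bef, c971, d096, d781, dfe1, ebc4}.
8c5f is in that set, so it is an ancestor of 22ec.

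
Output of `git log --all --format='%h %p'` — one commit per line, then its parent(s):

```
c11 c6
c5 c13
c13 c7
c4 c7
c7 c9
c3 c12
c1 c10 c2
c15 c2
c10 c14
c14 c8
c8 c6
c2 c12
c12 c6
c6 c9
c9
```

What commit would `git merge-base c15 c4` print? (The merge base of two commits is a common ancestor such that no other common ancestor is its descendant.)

c9

Ancestors of c15: {c12, c15, c2, c6, c9}.
Ancestors of c4: {c4, c7, c9}.
Common ancestors: {c9}.
The only common ancestor is c9, so it is the merge base.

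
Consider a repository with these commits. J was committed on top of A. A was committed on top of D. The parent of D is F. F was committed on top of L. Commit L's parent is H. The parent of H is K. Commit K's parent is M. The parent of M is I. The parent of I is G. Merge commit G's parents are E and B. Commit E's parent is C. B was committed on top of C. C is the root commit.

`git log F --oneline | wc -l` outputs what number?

10

Walking parent pointers from F: reachable set = {B, C, E, F, G, H, I, K, L, M}.
That is 10 commits.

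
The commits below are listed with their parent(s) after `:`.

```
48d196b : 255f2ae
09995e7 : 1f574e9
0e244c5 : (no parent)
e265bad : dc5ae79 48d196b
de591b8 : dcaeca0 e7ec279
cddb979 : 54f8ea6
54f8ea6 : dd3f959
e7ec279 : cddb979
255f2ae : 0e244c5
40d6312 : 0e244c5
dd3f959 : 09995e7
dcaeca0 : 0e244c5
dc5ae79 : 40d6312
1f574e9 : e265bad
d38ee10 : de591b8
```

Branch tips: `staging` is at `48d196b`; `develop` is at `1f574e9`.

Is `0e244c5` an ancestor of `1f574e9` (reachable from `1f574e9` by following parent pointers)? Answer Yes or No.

Ancestors of 1f574e9 (commits reachable by following parents): {0e244c5, 1f574e9, 255f2ae, 40d6312, 48d196b, dc5ae79, e265bad}.
0e244c5 is in that set, so it is an ancestor of 1f574e9.

Yes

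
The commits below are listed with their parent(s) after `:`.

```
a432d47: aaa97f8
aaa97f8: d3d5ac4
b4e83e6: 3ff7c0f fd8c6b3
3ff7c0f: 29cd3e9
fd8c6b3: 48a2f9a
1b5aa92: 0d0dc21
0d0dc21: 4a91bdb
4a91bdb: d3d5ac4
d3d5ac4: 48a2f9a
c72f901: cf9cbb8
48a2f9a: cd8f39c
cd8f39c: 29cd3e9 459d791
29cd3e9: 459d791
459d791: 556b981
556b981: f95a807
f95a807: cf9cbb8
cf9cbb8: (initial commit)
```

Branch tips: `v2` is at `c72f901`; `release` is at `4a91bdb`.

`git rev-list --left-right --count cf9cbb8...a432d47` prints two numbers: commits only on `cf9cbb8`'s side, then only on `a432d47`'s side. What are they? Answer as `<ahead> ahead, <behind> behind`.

0 ahead, 9 behind

Reachable from cf9cbb8: {cf9cbb8}.
Reachable from a432d47: {29cd3e9, 459d791, 48a2f9a, 556b981, a432d47, aaa97f8, cd8f39c, cf9cbb8, d3d5ac4, f95a807}.
Only in cf9cbb8's history (ahead): {} — 0.
Only in a432d47's history (behind): {29cd3e9, 459d791, 48a2f9a, 556b981, a432d47, aaa97f8, cd8f39c, d3d5ac4, f95a807} — 9.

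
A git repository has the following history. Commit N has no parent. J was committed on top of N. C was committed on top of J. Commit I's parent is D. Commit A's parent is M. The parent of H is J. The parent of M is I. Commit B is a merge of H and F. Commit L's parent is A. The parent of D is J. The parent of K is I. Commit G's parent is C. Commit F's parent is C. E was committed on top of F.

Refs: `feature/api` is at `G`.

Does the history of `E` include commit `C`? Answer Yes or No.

Yes

Ancestors of E (commits reachable by following parents): {C, E, F, J, N}.
C is in that set, so it is an ancestor of E.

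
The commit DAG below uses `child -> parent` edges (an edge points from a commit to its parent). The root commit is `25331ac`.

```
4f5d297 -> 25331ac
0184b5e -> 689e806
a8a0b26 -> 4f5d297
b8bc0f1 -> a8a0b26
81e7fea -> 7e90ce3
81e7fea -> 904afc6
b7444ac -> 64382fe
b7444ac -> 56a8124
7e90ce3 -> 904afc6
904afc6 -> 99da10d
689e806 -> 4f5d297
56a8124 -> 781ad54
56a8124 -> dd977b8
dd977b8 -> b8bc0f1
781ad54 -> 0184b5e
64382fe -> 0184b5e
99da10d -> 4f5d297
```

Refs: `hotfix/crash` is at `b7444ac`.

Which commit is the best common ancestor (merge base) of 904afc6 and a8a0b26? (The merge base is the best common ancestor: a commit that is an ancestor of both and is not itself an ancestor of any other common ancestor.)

Ancestors of 904afc6: {25331ac, 4f5d297, 904afc6, 99da10d}.
Ancestors of a8a0b26: {25331ac, 4f5d297, a8a0b26}.
Common ancestors: {25331ac, 4f5d297}.
Among these, 4f5d297 is not an ancestor of any other common ancestor — it is the merge base.

4f5d297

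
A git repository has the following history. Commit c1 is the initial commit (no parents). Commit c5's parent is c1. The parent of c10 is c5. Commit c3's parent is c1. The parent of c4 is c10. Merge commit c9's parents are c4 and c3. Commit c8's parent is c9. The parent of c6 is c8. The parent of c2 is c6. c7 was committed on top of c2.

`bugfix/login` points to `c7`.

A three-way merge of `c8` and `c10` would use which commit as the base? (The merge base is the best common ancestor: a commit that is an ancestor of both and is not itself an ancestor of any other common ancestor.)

c10

Ancestors of c8: {c1, c10, c3, c4, c5, c8, c9}.
Ancestors of c10: {c1, c10, c5}.
Common ancestors: {c1, c10, c5}.
Among these, c10 is not an ancestor of any other common ancestor — it is the merge base.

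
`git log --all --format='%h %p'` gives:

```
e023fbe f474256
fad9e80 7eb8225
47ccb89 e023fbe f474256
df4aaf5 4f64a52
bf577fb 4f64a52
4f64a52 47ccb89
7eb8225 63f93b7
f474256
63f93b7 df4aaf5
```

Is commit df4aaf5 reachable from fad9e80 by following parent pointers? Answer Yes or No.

Ancestors of fad9e80 (commits reachable by following parents): {47ccb89, 4f64a52, 63f93b7, 7eb8225, df4aaf5, e023fbe, f474256, fad9e80}.
df4aaf5 is in that set, so it is an ancestor of fad9e80.

Yes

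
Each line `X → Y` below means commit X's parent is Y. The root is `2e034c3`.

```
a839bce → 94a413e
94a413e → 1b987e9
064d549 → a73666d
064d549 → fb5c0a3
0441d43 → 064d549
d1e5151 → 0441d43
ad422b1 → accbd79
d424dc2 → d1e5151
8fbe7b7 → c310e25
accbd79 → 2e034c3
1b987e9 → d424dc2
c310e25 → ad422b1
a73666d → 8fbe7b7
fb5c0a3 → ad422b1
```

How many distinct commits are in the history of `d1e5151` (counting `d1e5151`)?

10

Walking parent pointers from d1e5151: reachable set = {0441d43, 064d549, 2e034c3, 8fbe7b7, a73666d, accbd79, ad422b1, c310e25, d1e5151, fb5c0a3}.
That is 10 commits.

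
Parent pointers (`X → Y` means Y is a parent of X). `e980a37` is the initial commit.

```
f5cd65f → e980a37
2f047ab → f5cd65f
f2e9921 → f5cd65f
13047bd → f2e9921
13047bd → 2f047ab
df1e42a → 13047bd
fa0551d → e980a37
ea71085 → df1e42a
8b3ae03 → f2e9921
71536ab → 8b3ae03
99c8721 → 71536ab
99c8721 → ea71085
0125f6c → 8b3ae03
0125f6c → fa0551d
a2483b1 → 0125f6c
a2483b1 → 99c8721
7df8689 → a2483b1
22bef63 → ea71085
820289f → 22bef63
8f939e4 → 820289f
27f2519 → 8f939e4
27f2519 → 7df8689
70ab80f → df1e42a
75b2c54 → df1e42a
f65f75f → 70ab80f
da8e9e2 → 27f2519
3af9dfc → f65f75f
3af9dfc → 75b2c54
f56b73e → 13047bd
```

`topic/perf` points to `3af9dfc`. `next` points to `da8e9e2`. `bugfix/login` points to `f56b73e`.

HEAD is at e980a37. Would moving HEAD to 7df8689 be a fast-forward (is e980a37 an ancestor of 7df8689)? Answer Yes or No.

Yes

A fast-forward from e980a37 to 7df8689 is possible iff e980a37 is an ancestor of 7df8689.
Ancestors of 7df8689: {0125f6c, 13047bd, 2f047ab, 71536ab, 7df8689, 8b3ae03, 99c8721, a2483b1, df1e42a, e980a37, ea71085, f2e9921, f5cd65f, fa0551d}.
e980a37 is among them, so fast-forward is possible.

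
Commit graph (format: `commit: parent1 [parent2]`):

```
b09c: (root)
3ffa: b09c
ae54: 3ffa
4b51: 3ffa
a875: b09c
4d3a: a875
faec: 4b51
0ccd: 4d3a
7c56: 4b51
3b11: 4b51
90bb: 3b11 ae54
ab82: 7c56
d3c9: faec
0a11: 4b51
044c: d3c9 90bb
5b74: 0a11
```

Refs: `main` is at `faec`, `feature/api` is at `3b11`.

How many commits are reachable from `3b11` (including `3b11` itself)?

Walking parent pointers from 3b11: reachable set = {3b11, 3ffa, 4b51, b09c}.
That is 4 commits.

4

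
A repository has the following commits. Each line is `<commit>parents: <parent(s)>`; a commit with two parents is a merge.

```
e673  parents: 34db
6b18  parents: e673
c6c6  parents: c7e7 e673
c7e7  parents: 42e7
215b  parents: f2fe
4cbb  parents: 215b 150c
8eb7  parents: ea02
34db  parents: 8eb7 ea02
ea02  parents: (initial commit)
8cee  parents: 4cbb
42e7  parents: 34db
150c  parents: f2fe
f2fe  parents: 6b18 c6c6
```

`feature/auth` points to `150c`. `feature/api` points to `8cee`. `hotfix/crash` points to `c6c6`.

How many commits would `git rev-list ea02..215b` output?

9

Reachable from 215b: {215b, 34db, 42e7, 6b18, 8eb7, c6c6, c7e7, e673, ea02, f2fe}.
Reachable from ea02: {ea02}.
In 215b's history but not ea02's: {215b, 34db, 42e7, 6b18, 8eb7, c6c6, c7e7, e673, f2fe} — 9 commits.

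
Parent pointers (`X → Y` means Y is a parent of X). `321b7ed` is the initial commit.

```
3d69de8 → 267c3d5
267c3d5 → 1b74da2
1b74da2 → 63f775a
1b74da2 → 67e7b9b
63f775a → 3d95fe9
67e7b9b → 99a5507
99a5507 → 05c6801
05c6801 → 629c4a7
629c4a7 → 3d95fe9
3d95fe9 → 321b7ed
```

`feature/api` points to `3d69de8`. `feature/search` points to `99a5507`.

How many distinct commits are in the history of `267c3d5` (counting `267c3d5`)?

Walking parent pointers from 267c3d5: reachable set = {05c6801, 1b74da2, 267c3d5, 321b7ed, 3d95fe9, 629c4a7, 63f775a, 67e7b9b, 99a5507}.
That is 9 commits.

9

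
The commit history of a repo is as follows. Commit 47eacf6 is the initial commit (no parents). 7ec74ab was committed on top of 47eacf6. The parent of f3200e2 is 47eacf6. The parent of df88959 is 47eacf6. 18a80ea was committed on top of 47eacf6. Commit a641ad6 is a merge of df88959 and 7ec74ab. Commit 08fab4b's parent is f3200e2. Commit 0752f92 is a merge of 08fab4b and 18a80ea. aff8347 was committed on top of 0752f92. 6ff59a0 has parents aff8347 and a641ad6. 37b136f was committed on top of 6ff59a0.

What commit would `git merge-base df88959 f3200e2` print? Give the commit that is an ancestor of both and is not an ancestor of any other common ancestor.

47eacf6

Ancestors of df88959: {47eacf6, df88959}.
Ancestors of f3200e2: {47eacf6, f3200e2}.
Common ancestors: {47eacf6}.
The only common ancestor is 47eacf6, so it is the merge base.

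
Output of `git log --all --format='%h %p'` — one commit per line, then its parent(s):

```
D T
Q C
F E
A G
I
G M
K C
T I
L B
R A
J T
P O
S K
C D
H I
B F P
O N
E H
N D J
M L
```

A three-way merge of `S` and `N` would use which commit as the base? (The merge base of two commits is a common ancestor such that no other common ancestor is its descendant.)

Ancestors of S: {C, D, I, K, S, T}.
Ancestors of N: {D, I, J, N, T}.
Common ancestors: {D, I, T}.
Among these, D is not an ancestor of any other common ancestor — it is the merge base.

D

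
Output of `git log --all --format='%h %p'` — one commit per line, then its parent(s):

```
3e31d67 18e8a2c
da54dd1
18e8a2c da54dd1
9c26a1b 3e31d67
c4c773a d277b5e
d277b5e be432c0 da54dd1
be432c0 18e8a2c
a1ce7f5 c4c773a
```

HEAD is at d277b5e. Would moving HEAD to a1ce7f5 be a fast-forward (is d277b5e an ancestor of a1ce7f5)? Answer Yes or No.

A fast-forward from d277b5e to a1ce7f5 is possible iff d277b5e is an ancestor of a1ce7f5.
Ancestors of a1ce7f5: {18e8a2c, a1ce7f5, be432c0, c4c773a, d277b5e, da54dd1}.
d277b5e is among them, so fast-forward is possible.

Yes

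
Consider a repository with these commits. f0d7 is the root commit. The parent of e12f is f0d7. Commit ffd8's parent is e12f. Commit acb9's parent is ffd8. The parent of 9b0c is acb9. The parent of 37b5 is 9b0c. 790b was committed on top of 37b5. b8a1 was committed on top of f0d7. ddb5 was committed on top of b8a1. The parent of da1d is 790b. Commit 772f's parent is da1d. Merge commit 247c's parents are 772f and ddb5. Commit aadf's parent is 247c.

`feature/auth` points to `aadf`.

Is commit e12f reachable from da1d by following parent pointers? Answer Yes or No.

Yes

Ancestors of da1d (commits reachable by following parents): {37b5, 790b, 9b0c, acb9, da1d, e12f, f0d7, ffd8}.
e12f is in that set, so it is an ancestor of da1d.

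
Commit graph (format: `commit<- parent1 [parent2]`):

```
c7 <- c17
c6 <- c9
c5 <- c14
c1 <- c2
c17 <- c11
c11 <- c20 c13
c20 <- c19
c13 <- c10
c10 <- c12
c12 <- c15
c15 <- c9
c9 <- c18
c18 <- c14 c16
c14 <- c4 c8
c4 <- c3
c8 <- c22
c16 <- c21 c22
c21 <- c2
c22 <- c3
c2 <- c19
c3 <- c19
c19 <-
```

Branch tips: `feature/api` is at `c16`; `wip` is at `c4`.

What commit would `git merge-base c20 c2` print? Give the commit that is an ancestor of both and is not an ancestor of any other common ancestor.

Ancestors of c20: {c19, c20}.
Ancestors of c2: {c19, c2}.
Common ancestors: {c19}.
The only common ancestor is c19, so it is the merge base.

c19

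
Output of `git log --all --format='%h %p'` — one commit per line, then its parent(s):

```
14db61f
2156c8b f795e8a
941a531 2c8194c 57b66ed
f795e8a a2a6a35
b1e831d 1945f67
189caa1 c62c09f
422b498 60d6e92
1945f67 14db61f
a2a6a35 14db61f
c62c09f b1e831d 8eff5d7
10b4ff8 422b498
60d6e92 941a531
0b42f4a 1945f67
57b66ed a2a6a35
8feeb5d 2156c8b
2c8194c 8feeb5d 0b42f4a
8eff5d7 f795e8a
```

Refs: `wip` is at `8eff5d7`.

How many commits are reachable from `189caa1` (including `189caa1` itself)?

8

Walking parent pointers from 189caa1: reachable set = {14db61f, 189caa1, 1945f67, 8eff5d7, a2a6a35, b1e831d, c62c09f, f795e8a}.
That is 8 commits.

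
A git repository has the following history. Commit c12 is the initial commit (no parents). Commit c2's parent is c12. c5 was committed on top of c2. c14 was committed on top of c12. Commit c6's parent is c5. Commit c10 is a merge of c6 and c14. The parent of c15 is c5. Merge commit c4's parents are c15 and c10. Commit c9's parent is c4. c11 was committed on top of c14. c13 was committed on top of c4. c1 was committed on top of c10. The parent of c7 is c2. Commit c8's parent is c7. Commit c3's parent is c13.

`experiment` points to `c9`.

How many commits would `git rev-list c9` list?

9

Walking parent pointers from c9: reachable set = {c10, c12, c14, c15, c2, c4, c5, c6, c9}.
That is 9 commits.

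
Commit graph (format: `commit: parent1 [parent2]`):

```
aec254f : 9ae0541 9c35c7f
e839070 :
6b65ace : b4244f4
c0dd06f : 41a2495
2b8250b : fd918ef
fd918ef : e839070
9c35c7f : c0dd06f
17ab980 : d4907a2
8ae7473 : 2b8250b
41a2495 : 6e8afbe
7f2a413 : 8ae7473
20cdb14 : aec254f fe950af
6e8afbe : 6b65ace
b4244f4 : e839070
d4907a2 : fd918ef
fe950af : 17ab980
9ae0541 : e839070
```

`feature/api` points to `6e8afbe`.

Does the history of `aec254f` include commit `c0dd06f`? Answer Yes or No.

Ancestors of aec254f (commits reachable by following parents): {41a2495, 6b65ace, 6e8afbe, 9ae0541, 9c35c7f, aec254f, b4244f4, c0dd06f, e839070}.
c0dd06f is in that set, so it is an ancestor of aec254f.

Yes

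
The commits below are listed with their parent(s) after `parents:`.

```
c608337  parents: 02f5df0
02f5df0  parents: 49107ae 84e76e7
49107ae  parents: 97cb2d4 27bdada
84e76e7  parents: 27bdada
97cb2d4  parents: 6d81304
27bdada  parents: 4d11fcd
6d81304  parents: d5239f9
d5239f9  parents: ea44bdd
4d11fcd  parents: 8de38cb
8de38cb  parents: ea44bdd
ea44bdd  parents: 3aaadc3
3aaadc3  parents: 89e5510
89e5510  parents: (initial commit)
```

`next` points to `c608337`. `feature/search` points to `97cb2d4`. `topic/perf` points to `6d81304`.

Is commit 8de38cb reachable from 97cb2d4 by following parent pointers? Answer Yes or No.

No

Ancestors of 97cb2d4: {3aaadc3, 6d81304, 89e5510, 97cb2d4, d5239f9, ea44bdd}.
8de38cb is not in that set, so it is not an ancestor of 97cb2d4.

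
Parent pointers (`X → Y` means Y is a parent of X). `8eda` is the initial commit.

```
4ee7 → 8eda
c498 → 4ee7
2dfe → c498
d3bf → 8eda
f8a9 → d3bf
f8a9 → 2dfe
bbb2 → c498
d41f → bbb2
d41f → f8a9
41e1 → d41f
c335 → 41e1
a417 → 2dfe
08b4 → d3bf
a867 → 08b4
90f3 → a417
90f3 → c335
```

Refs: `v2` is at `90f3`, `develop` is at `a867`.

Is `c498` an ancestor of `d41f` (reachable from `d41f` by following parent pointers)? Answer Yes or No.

Yes

Ancestors of d41f (commits reachable by following parents): {2dfe, 4ee7, 8eda, bbb2, c498, d3bf, d41f, f8a9}.
c498 is in that set, so it is an ancestor of d41f.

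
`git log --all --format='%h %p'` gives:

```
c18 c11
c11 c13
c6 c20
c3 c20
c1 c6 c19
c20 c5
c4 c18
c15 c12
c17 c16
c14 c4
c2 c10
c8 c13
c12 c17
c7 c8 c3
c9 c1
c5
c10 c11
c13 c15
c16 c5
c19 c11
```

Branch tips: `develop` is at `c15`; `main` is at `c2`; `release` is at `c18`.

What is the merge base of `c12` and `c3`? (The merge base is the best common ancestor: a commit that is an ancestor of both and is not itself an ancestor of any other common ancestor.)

c5

Ancestors of c12: {c12, c16, c17, c5}.
Ancestors of c3: {c20, c3, c5}.
Common ancestors: {c5}.
The only common ancestor is c5, so it is the merge base.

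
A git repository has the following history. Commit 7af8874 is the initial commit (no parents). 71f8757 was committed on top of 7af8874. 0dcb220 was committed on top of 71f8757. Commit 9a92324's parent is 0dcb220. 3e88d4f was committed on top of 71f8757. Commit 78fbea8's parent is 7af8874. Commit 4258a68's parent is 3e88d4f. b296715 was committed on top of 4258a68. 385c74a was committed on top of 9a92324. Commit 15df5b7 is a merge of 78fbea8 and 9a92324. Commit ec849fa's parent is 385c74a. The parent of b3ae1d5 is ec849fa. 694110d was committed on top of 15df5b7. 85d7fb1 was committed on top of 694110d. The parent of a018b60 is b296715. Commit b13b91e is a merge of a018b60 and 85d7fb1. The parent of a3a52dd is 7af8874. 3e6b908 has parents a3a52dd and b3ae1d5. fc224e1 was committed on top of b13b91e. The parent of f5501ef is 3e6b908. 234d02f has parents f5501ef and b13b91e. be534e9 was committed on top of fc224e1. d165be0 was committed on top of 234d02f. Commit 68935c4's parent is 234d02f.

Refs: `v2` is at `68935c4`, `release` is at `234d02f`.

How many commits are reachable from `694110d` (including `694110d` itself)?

Walking parent pointers from 694110d: reachable set = {0dcb220, 15df5b7, 694110d, 71f8757, 78fbea8, 7af8874, 9a92324}.
That is 7 commits.

7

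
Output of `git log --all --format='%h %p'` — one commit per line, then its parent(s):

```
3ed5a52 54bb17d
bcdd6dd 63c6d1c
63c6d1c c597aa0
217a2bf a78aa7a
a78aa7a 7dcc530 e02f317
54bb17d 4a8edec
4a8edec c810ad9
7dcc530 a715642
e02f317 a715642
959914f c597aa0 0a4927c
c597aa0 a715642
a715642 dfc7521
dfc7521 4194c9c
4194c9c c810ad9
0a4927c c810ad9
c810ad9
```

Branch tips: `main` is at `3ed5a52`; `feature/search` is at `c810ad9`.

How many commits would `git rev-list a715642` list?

Walking parent pointers from a715642: reachable set = {4194c9c, a715642, c810ad9, dfc7521}.
That is 4 commits.

4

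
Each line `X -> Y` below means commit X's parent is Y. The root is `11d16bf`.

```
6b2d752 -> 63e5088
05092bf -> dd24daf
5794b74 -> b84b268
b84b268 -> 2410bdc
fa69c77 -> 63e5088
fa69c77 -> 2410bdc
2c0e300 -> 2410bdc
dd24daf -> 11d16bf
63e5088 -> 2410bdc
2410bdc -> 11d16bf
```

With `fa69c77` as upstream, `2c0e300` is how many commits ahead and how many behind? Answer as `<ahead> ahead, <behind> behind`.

Reachable from 2c0e300: {11d16bf, 2410bdc, 2c0e300}.
Reachable from fa69c77: {11d16bf, 2410bdc, 63e5088, fa69c77}.
Only in 2c0e300's history (ahead): {2c0e300} — 1.
Only in fa69c77's history (behind): {63e5088, fa69c77} — 2.

1 ahead, 2 behind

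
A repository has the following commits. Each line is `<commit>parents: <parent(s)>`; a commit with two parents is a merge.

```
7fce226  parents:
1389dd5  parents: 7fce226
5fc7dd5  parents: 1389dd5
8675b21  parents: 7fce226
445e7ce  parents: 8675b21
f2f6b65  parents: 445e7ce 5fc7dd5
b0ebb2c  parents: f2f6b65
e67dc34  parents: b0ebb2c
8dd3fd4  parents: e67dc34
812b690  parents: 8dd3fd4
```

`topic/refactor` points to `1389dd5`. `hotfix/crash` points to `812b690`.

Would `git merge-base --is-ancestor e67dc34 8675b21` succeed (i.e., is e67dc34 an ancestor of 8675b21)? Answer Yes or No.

No

Ancestors of 8675b21: {7fce226, 8675b21}.
e67dc34 is not in that set, so it is not an ancestor of 8675b21.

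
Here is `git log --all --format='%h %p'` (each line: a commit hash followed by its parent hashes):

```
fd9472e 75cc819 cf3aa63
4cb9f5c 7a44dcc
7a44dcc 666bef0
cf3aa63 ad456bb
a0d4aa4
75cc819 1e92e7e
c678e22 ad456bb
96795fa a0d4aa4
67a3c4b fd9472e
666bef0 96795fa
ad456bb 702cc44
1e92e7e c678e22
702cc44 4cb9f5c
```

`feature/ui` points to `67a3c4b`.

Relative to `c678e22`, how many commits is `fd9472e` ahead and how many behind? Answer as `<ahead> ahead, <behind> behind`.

4 ahead, 0 behind

Reachable from fd9472e: {1e92e7e, 4cb9f5c, 666bef0, 702cc44, 75cc819, 7a44dcc, 96795fa, a0d4aa4, ad456bb, c678e22, cf3aa63, fd9472e}.
Reachable from c678e22: {4cb9f5c, 666bef0, 702cc44, 7a44dcc, 96795fa, a0d4aa4, ad456bb, c678e22}.
Only in fd9472e's history (ahead): {1e92e7e, 75cc819, cf3aa63, fd9472e} — 4.
Only in c678e22's history (behind): {} — 0.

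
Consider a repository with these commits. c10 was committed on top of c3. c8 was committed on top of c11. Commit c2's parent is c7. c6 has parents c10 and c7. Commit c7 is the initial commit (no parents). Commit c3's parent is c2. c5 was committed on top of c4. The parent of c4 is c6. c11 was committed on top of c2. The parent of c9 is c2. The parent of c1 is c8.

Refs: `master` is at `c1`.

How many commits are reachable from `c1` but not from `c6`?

Reachable from c1: {c1, c11, c2, c7, c8}.
Reachable from c6: {c10, c2, c3, c6, c7}.
In c1's history but not c6's: {c1, c11, c8} — 3 commits.

3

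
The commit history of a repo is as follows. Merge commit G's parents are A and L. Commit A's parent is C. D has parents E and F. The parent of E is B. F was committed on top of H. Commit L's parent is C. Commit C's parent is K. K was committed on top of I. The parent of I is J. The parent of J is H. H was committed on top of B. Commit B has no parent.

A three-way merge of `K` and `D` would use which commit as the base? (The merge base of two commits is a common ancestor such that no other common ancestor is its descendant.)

Ancestors of K: {B, H, I, J, K}.
Ancestors of D: {B, D, E, F, H}.
Common ancestors: {B, H}.
Among these, H is not an ancestor of any other common ancestor — it is the merge base.

H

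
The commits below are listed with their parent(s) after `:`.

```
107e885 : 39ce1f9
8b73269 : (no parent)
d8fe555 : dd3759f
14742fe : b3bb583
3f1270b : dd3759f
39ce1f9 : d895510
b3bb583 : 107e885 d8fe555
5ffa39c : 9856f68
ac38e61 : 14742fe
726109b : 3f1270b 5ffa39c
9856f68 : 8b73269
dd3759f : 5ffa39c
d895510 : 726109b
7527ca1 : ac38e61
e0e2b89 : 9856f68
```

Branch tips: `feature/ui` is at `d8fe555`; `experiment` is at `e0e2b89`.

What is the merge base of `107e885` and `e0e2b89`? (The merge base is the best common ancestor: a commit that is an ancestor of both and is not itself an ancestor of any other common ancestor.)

Ancestors of 107e885: {107e885, 39ce1f9, 3f1270b, 5ffa39c, 726109b, 8b73269, 9856f68, d895510, dd3759f}.
Ancestors of e0e2b89: {8b73269, 9856f68, e0e2b89}.
Common ancestors: {8b73269, 9856f68}.
Among these, 9856f68 is not an ancestor of any other common ancestor — it is the merge base.

9856f68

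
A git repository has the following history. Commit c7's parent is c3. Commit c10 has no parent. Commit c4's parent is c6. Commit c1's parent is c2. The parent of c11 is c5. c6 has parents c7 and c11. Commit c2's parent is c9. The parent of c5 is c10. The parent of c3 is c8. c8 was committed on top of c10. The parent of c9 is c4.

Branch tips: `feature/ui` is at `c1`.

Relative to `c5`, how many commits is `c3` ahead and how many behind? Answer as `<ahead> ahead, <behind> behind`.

2 ahead, 1 behind

Reachable from c3: {c10, c3, c8}.
Reachable from c5: {c10, c5}.
Only in c3's history (ahead): {c3, c8} — 2.
Only in c5's history (behind): {c5} — 1.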